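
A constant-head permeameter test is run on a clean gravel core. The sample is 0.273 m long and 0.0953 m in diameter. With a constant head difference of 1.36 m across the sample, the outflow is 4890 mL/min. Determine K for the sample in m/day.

198

Cross-sectional area A = π·(d/2)² = π × (0.0953/2)² = 0.007133 m².
Convert discharge: 4890 mL/min = 8.150e-05 m³/s.
Darcy's law rearranged: K = Q·L / (A·Δh) = 8.150e-05 × 0.273 / (0.007133 × 1.36) = 0.002294 m/s = 198.2 m/day.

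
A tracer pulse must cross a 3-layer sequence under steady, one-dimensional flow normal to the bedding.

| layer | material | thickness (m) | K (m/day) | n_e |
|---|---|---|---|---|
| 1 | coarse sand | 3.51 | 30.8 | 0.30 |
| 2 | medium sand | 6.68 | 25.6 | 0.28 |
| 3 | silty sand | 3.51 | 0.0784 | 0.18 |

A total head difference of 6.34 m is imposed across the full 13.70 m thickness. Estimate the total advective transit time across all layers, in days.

With flow normal to the layers, continuity requires the same specific discharge q through every layer.
Σ(b_i/K_i) = 3.51/30.8 + 6.68/25.6 + 3.51/0.0784 = 45.15 d.
q = Δh / Σ(b_i/K_i) = 6.34 / 45.15 = 0.1404 m/day.
In each layer the seepage velocity is v_i = q/n_i, so the layer transit time is t_i = b_i·n_i / q:
  layer 1 (coarse sand): t_1 = 3.51 × 0.30 / 0.1404 = 7.498 d
  layer 2 (medium sand): t_2 = 6.68 × 0.28 / 0.1404 = 13.32 d
  layer 3 (silty sand): t_3 = 3.51 × 0.18 / 0.1404 = 4.499 d
Total t = Σ t_i = 25.32 days.

25.3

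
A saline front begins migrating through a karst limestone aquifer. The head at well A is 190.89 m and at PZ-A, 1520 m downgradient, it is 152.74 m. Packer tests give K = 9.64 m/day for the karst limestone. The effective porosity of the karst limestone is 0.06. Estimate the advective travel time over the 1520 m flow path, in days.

Hydraulic gradient i = (190.89 − 152.74) / 1520 = 38.15 / 1520 = 0.02510.
Darcy flux q = K · i = 9.640 × 0.02510 = 0.2420 m/day.
Seepage velocity v = q / n_e = 0.2420 / 0.06 = 4.033 m/day.
Travel time t = L / v = 1520 / 4.033 = 376.9 days.

377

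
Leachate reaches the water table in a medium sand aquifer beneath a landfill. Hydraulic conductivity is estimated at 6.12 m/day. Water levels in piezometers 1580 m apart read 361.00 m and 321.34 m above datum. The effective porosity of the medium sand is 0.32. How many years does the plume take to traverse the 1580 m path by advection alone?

9.01

Hydraulic gradient i = (361.00 − 321.34) / 1580 = 39.66 / 1580 = 0.02510.
Darcy flux q = K · i = 6.120 × 0.02510 = 0.1536 m/day.
Seepage velocity v = q / n_e = 0.1536 / 0.32 = 0.4801 m/day.
Travel time t = L / v = 1580 / 0.4801 = 3291 days = 9.011 years.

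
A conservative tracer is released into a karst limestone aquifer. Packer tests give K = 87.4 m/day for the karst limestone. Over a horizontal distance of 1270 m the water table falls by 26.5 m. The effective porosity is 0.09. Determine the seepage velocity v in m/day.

20.3

Hydraulic gradient i = Δh / L = 26.5 / 1270 = 0.02087.
Darcy flux q = K · i = 87.40 × 0.02087 = 1.824 m/day.
Seepage velocity v = q / n_e = 1.824 / 0.09 = 20.26 m/day.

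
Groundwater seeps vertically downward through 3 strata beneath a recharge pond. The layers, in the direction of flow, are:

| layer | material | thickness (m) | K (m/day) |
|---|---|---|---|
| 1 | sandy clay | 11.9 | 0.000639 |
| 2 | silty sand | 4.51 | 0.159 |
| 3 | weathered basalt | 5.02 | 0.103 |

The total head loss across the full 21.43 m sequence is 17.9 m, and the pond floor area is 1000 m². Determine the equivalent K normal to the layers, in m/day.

0.00115

Flow is perpendicular to layering, so the layers act in series and the equivalent K is the thickness-weighted harmonic mean.
Total thickness L = 11.9 + 4.51 + 5.02 = 21.43 m.
Σ(b_i/K_i) = 11.9/0.000639 + 4.51/0.159 + 5.02/0.103 = 18700 d.
K_eq = L / Σ(b_i/K_i) = 21.43 / 18700 = 0.001146 m/day.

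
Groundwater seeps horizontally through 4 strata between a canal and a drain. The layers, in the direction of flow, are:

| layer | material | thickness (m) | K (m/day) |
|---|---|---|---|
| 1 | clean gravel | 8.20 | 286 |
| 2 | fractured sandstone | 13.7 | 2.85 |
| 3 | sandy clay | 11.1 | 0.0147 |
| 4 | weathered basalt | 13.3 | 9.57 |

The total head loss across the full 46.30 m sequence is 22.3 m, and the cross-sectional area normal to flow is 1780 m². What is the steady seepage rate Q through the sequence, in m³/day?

52.1

Flow is perpendicular to layering, so the layers act in series and the equivalent K is the thickness-weighted harmonic mean.
Total thickness L = 8.20 + 13.7 + 11.1 + 13.3 = 46.30 m.
Σ(b_i/K_i) = 8.20/286 + 13.7/2.85 + 11.1/0.0147 + 13.3/9.57 = 761.3 d.
K_eq = L / Σ(b_i/K_i) = 46.30 / 761.3 = 0.06081 m/day.
Q = K_eq · A · (Δh/L) = 0.06081 × 1780 × (22.3/46.30) = 52.14 m³/day.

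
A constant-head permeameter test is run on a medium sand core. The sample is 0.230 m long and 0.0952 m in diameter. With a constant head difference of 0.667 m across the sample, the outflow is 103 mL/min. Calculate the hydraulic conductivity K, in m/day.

7.19

Cross-sectional area A = π·(d/2)² = π × (0.0952/2)² = 0.007118 m².
Convert discharge: 103 mL/min = 1.717e-06 m³/s.
Darcy's law rearranged: K = Q·L / (A·Δh) = 1.717e-06 × 0.230 / (0.007118 × 0.667) = 8.316e-05 m/s = 7.185 m/day.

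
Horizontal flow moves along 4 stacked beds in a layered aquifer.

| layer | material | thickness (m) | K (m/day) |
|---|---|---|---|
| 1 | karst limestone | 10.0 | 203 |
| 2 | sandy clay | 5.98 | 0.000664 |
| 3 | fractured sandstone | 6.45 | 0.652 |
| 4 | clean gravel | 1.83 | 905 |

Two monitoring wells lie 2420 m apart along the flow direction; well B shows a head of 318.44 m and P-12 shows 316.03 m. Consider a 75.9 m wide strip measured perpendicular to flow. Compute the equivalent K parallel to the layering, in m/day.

Flow is parallel to layering, so each bed carries its own Darcy discharge and the transmissivities add.
Σ(K_i·b_i) = 203×10.0 + 0.000664×5.98 + 0.652×6.45 + 905×1.83 = 3690 m²/day.
Total thickness b = 24.26 m, so K_eq = Σ(K_i·b_i)/b = 152.1 m/day.

152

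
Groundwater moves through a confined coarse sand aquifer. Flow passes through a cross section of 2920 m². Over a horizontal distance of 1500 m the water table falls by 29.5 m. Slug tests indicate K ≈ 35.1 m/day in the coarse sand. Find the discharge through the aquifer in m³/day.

Hydraulic gradient i = Δh / L = 29.5 / 1500 = 0.01967.
Darcy's law: Q = K · A · i = 35.10 × 2920 × 0.01967 = 2016 m³/day.

2020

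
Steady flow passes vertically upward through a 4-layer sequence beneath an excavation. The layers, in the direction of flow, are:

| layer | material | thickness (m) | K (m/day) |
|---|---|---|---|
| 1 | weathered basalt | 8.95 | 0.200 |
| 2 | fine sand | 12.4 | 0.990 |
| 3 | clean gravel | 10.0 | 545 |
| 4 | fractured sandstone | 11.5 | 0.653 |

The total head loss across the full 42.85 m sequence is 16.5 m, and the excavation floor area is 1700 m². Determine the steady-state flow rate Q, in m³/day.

374

Flow is perpendicular to layering, so the layers act in series and the equivalent K is the thickness-weighted harmonic mean.
Total thickness L = 8.95 + 12.4 + 10.0 + 11.5 = 42.85 m.
Σ(b_i/K_i) = 8.95/0.200 + 12.4/0.990 + 10.0/545 + 11.5/0.653 = 74.90 d.
K_eq = L / Σ(b_i/K_i) = 42.85 / 74.90 = 0.5721 m/day.
Q = K_eq · A · (Δh/L) = 0.5721 × 1700 × (16.5/42.85) = 374.5 m³/day.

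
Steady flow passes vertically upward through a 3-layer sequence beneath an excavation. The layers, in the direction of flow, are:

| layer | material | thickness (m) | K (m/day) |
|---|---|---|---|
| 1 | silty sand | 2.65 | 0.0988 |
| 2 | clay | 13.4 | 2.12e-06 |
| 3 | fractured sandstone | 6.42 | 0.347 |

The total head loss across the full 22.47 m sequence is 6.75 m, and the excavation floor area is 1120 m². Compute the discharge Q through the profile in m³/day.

Flow is perpendicular to layering, so the layers act in series and the equivalent K is the thickness-weighted harmonic mean.
Total thickness L = 2.65 + 13.4 + 6.42 = 22.47 m.
Σ(b_i/K_i) = 2.65/0.0988 + 13.4/2.12e-06 + 6.42/0.347 = 6.321e+06 d.
K_eq = L / Σ(b_i/K_i) = 22.47 / 6.321e+06 = 3.555e-06 m/day.
Q = K_eq · A · (Δh/L) = 3.555e-06 × 1120 × (6.75/22.47) = 0.001196 m³/day.

0.00120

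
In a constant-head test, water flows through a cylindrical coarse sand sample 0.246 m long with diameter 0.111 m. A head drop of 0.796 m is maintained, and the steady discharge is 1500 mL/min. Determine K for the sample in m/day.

69.0

Cross-sectional area A = π·(d/2)² = π × (0.111/2)² = 0.009677 m².
Convert discharge: 1500 mL/min = 2.500e-05 m³/s.
Darcy's law rearranged: K = Q·L / (A·Δh) = 2.500e-05 × 0.246 / (0.009677 × 0.796) = 0.0007984 m/s = 68.98 m/day.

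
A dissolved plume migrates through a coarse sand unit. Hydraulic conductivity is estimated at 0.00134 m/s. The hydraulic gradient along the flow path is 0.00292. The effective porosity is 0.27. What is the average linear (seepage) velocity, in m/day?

1.25

Convert K: 0.00134 m/s × 86400 = 115.8 m/day.
Hydraulic gradient i = 0.00292.
Darcy flux q = K · i = 115.8 × 0.002920 = 0.3381 m/day.
Seepage velocity v = q / n_e = 0.3381 / 0.27 = 1.252 m/day.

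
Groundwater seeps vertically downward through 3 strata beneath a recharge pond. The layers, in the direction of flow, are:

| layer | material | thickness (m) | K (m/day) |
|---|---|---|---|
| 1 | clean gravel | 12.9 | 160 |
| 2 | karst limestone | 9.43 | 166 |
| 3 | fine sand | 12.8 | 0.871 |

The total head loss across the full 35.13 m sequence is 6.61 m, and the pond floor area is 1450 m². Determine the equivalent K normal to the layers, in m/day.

Flow is perpendicular to layering, so the layers act in series and the equivalent K is the thickness-weighted harmonic mean.
Total thickness L = 12.9 + 9.43 + 12.8 = 35.13 m.
Σ(b_i/K_i) = 12.9/160 + 9.43/166 + 12.8/0.871 = 14.83 d.
K_eq = L / Σ(b_i/K_i) = 35.13 / 14.83 = 2.368 m/day.

2.37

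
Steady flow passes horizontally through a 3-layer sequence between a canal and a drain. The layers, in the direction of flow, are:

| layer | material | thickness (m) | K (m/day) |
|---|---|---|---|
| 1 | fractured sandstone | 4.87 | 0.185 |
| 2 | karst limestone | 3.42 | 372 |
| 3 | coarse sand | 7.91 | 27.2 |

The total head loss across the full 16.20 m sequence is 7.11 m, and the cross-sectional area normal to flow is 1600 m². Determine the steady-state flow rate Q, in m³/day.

427

Flow is perpendicular to layering, so the layers act in series and the equivalent K is the thickness-weighted harmonic mean.
Total thickness L = 4.87 + 3.42 + 7.91 = 16.20 m.
Σ(b_i/K_i) = 4.87/0.185 + 3.42/372 + 7.91/27.2 = 26.62 d.
K_eq = L / Σ(b_i/K_i) = 16.20 / 26.62 = 0.6085 m/day.
Q = K_eq · A · (Δh/L) = 0.6085 × 1600 × (7.11/16.20) = 427.3 m³/day.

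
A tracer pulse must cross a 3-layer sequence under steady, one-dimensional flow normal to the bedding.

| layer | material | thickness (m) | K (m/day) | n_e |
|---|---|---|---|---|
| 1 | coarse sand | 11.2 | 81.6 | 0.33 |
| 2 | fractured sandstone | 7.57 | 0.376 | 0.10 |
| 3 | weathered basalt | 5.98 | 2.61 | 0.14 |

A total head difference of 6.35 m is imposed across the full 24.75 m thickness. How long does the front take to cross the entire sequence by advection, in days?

18.8

With flow normal to the layers, continuity requires the same specific discharge q through every layer.
Σ(b_i/K_i) = 11.2/81.6 + 7.57/0.376 + 5.98/2.61 = 22.56 d.
q = Δh / Σ(b_i/K_i) = 6.35 / 22.56 = 0.2815 m/day.
In each layer the seepage velocity is v_i = q/n_i, so the layer transit time is t_i = b_i·n_i / q:
  layer 1 (coarse sand): t_1 = 11.2 × 0.33 / 0.2815 = 13.13 d
  layer 2 (fractured sandstone): t_2 = 7.57 × 0.10 / 0.2815 = 2.690 d
  layer 3 (weathered basalt): t_3 = 5.98 × 0.14 / 0.2815 = 2.975 d
Total t = Σ t_i = 18.80 days.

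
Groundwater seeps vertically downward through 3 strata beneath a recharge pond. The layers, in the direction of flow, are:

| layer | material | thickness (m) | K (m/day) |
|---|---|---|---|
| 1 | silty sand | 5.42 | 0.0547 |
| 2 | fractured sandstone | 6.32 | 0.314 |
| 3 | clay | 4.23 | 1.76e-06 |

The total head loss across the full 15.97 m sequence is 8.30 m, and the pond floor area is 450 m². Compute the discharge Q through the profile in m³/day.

Flow is perpendicular to layering, so the layers act in series and the equivalent K is the thickness-weighted harmonic mean.
Total thickness L = 5.42 + 6.32 + 4.23 = 15.97 m.
Σ(b_i/K_i) = 5.42/0.0547 + 6.32/0.314 + 4.23/1.76e-06 = 2.404e+06 d.
K_eq = L / Σ(b_i/K_i) = 15.97 / 2.404e+06 = 6.644e-06 m/day.
Q = K_eq · A · (Δh/L) = 6.644e-06 × 450 × (8.30/15.97) = 0.001554 m³/day.

0.00155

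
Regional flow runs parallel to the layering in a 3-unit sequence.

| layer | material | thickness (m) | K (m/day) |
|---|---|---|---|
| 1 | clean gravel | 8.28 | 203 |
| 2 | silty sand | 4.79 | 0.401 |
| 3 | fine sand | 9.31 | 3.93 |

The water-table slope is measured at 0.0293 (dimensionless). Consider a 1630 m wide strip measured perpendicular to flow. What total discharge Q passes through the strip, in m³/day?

Flow is parallel to layering, so each bed carries its own Darcy discharge and the transmissivities add.
Σ(K_i·b_i) = 203×8.28 + 0.401×4.79 + 3.93×9.31 = 1719 m²/day.
Hydraulic gradient i = 0.0293.
Q = Σ(K_i·b_i) · W · i = 1719 × 1630 × 0.02930 = 82114 m³/day.

82100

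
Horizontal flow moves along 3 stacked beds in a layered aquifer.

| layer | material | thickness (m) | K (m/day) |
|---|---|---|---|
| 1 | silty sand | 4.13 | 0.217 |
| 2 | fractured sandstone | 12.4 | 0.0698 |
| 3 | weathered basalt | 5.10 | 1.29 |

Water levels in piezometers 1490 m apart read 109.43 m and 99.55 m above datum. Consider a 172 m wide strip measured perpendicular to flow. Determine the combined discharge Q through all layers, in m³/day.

Flow is parallel to layering, so each bed carries its own Darcy discharge and the transmissivities add.
Σ(K_i·b_i) = 0.217×4.13 + 0.0698×12.4 + 1.29×5.10 = 8.341 m²/day.
Hydraulic gradient i = (109.43 − 99.55) / 1490 = 9.88 / 1490 = 0.006631.
Q = Σ(K_i·b_i) · W · i = 8.341 × 172 × 0.006631 = 9.513 m³/day.

9.51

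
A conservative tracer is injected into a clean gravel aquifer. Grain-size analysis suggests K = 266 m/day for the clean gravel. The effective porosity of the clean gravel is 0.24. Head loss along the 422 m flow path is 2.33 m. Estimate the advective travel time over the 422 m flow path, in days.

Hydraulic gradient i = Δh / L = 2.33 / 422 = 0.005521.
Darcy flux q = K · i = 266.0 × 0.005521 = 1.469 m/day.
Seepage velocity v = q / n_e = 1.469 / 0.24 = 6.119 m/day.
Travel time t = L / v = 422 / 6.119 = 68.96 days.

69.0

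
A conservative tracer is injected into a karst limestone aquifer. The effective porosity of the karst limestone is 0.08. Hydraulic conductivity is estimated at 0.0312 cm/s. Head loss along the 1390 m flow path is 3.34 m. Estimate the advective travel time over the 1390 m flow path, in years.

Convert K: 0.0312 cm/s × 864 = 26.96 m/day.
Hydraulic gradient i = Δh / L = 3.34 / 1390 = 0.002403.
Darcy flux q = K · i = 26.96 × 0.002403 = 0.06477 m/day.
Seepage velocity v = q / n_e = 0.06477 / 0.08 = 0.8097 m/day.
Travel time t = L / v = 1390 / 0.8097 = 1717 days = 4.700 years.

4.70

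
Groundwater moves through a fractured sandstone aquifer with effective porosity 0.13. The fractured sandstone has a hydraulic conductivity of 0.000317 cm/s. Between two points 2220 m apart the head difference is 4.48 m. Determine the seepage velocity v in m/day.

Convert K: 0.000317 cm/s × 864 = 0.2739 m/day.
Hydraulic gradient i = Δh / L = 4.48 / 2220 = 0.002018.
Darcy flux q = K · i = 0.2739 × 0.002018 = 0.0005527 m/day.
Seepage velocity v = q / n_e = 0.0005527 / 0.13 = 0.004252 m/day.

0.00425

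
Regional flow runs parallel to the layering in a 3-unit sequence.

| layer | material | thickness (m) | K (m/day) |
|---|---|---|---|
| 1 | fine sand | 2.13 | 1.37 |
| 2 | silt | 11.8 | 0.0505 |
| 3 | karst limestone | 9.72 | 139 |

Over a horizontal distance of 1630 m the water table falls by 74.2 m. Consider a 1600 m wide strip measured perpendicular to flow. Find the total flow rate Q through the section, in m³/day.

Flow is parallel to layering, so each bed carries its own Darcy discharge and the transmissivities add.
Σ(K_i·b_i) = 1.37×2.13 + 0.0505×11.8 + 139×9.72 = 1355 m²/day.
Hydraulic gradient i = Δh / L = 74.2 / 1630 = 0.04552.
Q = Σ(K_i·b_i) · W · i = 1355 × 1600 × 0.04552 = 98661 m³/day.

98700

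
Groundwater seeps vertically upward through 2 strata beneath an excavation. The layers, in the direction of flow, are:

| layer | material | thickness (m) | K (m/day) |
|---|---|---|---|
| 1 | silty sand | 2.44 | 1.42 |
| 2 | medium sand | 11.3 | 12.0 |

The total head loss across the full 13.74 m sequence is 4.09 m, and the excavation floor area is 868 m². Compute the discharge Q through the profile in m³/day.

Flow is perpendicular to layering, so the layers act in series and the equivalent K is the thickness-weighted harmonic mean.
Total thickness L = 2.44 + 11.3 = 13.74 m.
Σ(b_i/K_i) = 2.44/1.42 + 11.3/12.0 = 2.660 d.
K_eq = L / Σ(b_i/K_i) = 13.74 / 2.660 = 5.165 m/day.
Q = K_eq · A · (Δh/L) = 5.165 × 868 × (4.09/13.74) = 1335 m³/day.

1330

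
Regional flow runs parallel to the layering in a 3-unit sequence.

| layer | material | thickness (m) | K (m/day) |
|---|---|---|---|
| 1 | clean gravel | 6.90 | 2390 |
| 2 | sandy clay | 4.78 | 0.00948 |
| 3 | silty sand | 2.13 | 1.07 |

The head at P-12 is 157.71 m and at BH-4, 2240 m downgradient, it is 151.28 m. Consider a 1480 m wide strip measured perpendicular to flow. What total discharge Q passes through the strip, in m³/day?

Flow is parallel to layering, so each bed carries its own Darcy discharge and the transmissivities add.
Σ(K_i·b_i) = 2390×6.90 + 0.00948×4.78 + 1.07×2.13 = 16493 m²/day.
Hydraulic gradient i = (157.71 − 151.28) / 2240 = 6.43 / 2240 = 0.002871.
Q = Σ(K_i·b_i) · W · i = 16493 × 1480 × 0.002871 = 70070 m³/day.

70100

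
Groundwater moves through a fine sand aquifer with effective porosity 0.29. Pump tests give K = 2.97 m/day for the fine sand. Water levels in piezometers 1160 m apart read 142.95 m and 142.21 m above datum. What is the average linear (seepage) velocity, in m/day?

Hydraulic gradient i = (142.95 − 142.21) / 1160 = 0.74 / 1160 = 0.0006379.
Darcy flux q = K · i = 2.970 × 0.0006379 = 0.001895 m/day.
Seepage velocity v = q / n_e = 0.001895 / 0.29 = 0.006533 m/day.

0.00653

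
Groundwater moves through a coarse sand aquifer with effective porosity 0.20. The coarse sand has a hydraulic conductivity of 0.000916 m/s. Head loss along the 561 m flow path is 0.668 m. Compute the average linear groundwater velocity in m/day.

Convert K: 0.000916 m/s × 86400 = 79.14 m/day.
Hydraulic gradient i = Δh / L = 0.668 / 561 = 0.001191.
Darcy flux q = K · i = 79.14 × 0.001191 = 0.09424 m/day.
Seepage velocity v = q / n_e = 0.09424 / 0.20 = 0.4712 m/day.

0.471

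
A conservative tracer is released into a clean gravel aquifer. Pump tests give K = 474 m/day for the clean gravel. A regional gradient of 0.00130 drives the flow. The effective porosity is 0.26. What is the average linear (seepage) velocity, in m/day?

Hydraulic gradient i = 0.00130.
Darcy flux q = K · i = 474.0 × 0.001300 = 0.6162 m/day.
Seepage velocity v = q / n_e = 0.6162 / 0.26 = 2.370 m/day.

2.37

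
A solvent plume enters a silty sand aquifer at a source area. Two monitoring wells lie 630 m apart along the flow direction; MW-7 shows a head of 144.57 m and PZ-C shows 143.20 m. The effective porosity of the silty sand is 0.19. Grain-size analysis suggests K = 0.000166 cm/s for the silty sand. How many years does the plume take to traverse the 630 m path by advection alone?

1050

Convert K: 0.000166 cm/s × 864 = 0.1434 m/day.
Hydraulic gradient i = (144.57 − 143.20) / 630 = 1.37 / 630 = 0.002175.
Darcy flux q = K · i = 0.1434 × 0.002175 = 0.0003119 m/day.
Seepage velocity v = q / n_e = 0.0003119 / 0.19 = 0.001642 m/day.
Travel time t = L / v = 630 / 0.001642 = 3.838e+05 days = 1051 years.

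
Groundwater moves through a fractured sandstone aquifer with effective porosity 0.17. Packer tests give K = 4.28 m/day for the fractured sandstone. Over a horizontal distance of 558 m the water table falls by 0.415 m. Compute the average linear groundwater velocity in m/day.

Hydraulic gradient i = Δh / L = 0.415 / 558 = 0.0007437.
Darcy flux q = K · i = 4.280 × 0.0007437 = 0.003183 m/day.
Seepage velocity v = q / n_e = 0.003183 / 0.17 = 0.01872 m/day.

0.0187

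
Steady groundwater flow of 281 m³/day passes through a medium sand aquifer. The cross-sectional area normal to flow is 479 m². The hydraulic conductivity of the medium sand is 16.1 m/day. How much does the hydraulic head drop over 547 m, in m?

From Q = K·A·i, i = Q / (K·A) = 281 / (16.10 × 479.0) = 0.03644.
Head loss Δh = i · L = 0.03644 × 547 = 19.93 m.

19.9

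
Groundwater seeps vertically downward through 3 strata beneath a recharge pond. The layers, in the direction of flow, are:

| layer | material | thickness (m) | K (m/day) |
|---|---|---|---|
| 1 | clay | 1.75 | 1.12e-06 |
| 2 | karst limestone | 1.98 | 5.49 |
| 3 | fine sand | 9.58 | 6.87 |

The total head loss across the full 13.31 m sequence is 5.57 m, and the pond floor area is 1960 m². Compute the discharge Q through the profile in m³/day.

Flow is perpendicular to layering, so the layers act in series and the equivalent K is the thickness-weighted harmonic mean.
Total thickness L = 1.75 + 1.98 + 9.58 = 13.31 m.
Σ(b_i/K_i) = 1.75/1.12e-06 + 1.98/5.49 + 9.58/6.87 = 1.563e+06 d.
K_eq = L / Σ(b_i/K_i) = 13.31 / 1.563e+06 = 8.518e-06 m/day.
Q = K_eq · A · (Δh/L) = 8.518e-06 × 1960 × (5.57/13.31) = 0.006987 m³/day.

0.00699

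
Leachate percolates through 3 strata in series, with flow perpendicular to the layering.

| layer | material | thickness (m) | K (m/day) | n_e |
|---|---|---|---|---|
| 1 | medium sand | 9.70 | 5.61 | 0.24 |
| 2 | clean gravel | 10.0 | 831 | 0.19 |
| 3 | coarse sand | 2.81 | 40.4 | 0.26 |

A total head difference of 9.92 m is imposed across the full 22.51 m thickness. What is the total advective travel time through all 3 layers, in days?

0.905

With flow normal to the layers, continuity requires the same specific discharge q through every layer.
Σ(b_i/K_i) = 9.70/5.61 + 10.0/831 + 2.81/40.4 = 1.811 d.
q = Δh / Σ(b_i/K_i) = 9.92 / 1.811 = 5.479 m/day.
In each layer the seepage velocity is v_i = q/n_i, so the layer transit time is t_i = b_i·n_i / q:
  layer 1 (medium sand): t_1 = 9.70 × 0.24 / 5.479 = 0.4249 d
  layer 2 (clean gravel): t_2 = 10.0 × 0.19 / 5.479 = 0.3468 d
  layer 3 (coarse sand): t_3 = 2.81 × 0.26 / 5.479 = 0.1334 d
Total t = Σ t_i = 0.9051 days.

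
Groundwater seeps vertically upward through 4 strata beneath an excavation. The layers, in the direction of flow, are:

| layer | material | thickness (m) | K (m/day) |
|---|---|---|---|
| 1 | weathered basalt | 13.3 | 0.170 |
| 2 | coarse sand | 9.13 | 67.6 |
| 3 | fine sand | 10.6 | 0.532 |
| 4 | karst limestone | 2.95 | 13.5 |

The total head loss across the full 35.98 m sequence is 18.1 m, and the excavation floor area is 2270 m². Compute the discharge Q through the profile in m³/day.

Flow is perpendicular to layering, so the layers act in series and the equivalent K is the thickness-weighted harmonic mean.
Total thickness L = 13.3 + 9.13 + 10.6 + 2.95 = 35.98 m.
Σ(b_i/K_i) = 13.3/0.170 + 9.13/67.6 + 10.6/0.532 + 2.95/13.5 = 98.51 d.
K_eq = L / Σ(b_i/K_i) = 35.98 / 98.51 = 0.3652 m/day.
Q = K_eq · A · (Δh/L) = 0.3652 × 2270 × (18.1/35.98) = 417.1 m³/day.

417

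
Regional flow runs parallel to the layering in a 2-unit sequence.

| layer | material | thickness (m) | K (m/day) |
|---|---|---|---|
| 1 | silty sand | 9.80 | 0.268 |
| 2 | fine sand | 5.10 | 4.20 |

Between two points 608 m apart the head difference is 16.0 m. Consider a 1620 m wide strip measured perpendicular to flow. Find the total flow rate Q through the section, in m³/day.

1030

Flow is parallel to layering, so each bed carries its own Darcy discharge and the transmissivities add.
Σ(K_i·b_i) = 0.268×9.80 + 4.20×5.10 = 24.05 m²/day.
Hydraulic gradient i = Δh / L = 16.0 / 608 = 0.02632.
Q = Σ(K_i·b_i) · W · i = 24.05 × 1620 × 0.02632 = 1025 m³/day.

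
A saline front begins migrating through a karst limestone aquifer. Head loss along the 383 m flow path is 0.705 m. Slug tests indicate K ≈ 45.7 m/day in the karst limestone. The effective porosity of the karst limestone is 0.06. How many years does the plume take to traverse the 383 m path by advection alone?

0.748

Hydraulic gradient i = Δh / L = 0.705 / 383 = 0.001841.
Darcy flux q = K · i = 45.70 × 0.001841 = 0.08412 m/day.
Seepage velocity v = q / n_e = 0.08412 / 0.06 = 1.402 m/day.
Travel time t = L / v = 383 / 1.402 = 273.2 days = 0.7479 years.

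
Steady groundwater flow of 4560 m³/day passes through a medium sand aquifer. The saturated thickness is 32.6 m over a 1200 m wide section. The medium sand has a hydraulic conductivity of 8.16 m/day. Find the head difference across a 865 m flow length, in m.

Cross-sectional area A = 1200 × 32.6 = 39120 m².
From Q = K·A·i, i = Q / (K·A) = 4560 / (8.160 × 39120) = 0.01428.
Head loss Δh = i · L = 0.01428 × 865 = 12.36 m.

12.4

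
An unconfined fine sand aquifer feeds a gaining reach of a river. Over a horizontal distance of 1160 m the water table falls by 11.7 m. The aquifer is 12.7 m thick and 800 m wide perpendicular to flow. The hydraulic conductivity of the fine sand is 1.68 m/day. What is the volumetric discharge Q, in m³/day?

172

Cross-sectional area A = 800 × 12.7 = 10160 m².
Hydraulic gradient i = Δh / L = 11.7 / 1160 = 0.01009.
Darcy's law: Q = K · A · i = 1.680 × 10160 × 0.01009 = 172.2 m³/day.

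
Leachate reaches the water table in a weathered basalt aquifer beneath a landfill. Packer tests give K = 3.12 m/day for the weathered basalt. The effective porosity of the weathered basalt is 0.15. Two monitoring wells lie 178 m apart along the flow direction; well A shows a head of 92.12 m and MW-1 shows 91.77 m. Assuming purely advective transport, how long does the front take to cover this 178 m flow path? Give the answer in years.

11.9

Hydraulic gradient i = (92.12 − 91.77) / 178 = 0.35 / 178 = 0.001966.
Darcy flux q = K · i = 3.120 × 0.001966 = 0.006135 m/day.
Seepage velocity v = q / n_e = 0.006135 / 0.15 = 0.04090 m/day.
Travel time t = L / v = 178 / 0.04090 = 4352 days = 11.92 years.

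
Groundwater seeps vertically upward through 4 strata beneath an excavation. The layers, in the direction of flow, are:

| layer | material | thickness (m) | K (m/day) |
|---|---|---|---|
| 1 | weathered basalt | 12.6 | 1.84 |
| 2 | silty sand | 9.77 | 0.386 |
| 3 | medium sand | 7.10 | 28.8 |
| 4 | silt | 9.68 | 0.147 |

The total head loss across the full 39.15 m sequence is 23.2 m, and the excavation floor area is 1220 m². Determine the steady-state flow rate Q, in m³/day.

Flow is perpendicular to layering, so the layers act in series and the equivalent K is the thickness-weighted harmonic mean.
Total thickness L = 12.6 + 9.77 + 7.10 + 9.68 = 39.15 m.
Σ(b_i/K_i) = 12.6/1.84 + 9.77/0.386 + 7.10/28.8 + 9.68/0.147 = 98.26 d.
K_eq = L / Σ(b_i/K_i) = 39.15 / 98.26 = 0.3985 m/day.
Q = K_eq · A · (Δh/L) = 0.3985 × 1220 × (23.2/39.15) = 288.1 m³/day.

288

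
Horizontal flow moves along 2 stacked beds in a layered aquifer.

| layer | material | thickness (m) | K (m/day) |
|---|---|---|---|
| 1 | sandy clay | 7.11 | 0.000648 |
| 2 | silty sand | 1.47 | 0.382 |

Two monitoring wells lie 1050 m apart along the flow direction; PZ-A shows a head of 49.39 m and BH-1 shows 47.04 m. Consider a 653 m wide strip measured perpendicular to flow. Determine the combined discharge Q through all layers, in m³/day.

Flow is parallel to layering, so each bed carries its own Darcy discharge and the transmissivities add.
Σ(K_i·b_i) = 0.000648×7.11 + 0.382×1.47 = 0.5661 m²/day.
Hydraulic gradient i = (49.39 − 47.04) / 1050 = 2.35 / 1050 = 0.002238.
Q = Σ(K_i·b_i) · W · i = 0.5661 × 653 × 0.002238 = 0.8274 m³/day.

0.827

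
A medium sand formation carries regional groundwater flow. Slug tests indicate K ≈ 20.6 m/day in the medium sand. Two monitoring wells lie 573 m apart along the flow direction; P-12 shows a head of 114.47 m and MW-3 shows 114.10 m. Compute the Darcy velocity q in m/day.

0.0133

Hydraulic gradient i = (114.47 − 114.10) / 573 = 0.37 / 573 = 0.0006457.
Specific discharge q = K · i = 20.60 × 0.0006457 = 0.01330 m/day.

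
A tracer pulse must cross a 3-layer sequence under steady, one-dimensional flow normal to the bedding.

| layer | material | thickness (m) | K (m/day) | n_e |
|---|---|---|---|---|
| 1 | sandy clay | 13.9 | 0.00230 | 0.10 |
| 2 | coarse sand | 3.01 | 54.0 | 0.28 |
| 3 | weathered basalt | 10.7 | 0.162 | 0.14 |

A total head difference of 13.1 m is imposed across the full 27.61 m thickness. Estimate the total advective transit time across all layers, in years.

With flow normal to the layers, continuity requires the same specific discharge q through every layer.
Σ(b_i/K_i) = 13.9/0.00230 + 3.01/54.0 + 10.7/0.162 = 6110 d.
q = Δh / Σ(b_i/K_i) = 13.1 / 6110 = 0.002144 m/day.
In each layer the seepage velocity is v_i = q/n_i, so the layer transit time is t_i = b_i·n_i / q:
  layer 1 (sandy clay): t_1 = 13.9 × 0.10 / 0.002144 = 648.3 d
  layer 2 (coarse sand): t_2 = 3.01 × 0.28 / 0.002144 = 393.1 d
  layer 3 (weathered basalt): t_3 = 10.7 × 0.14 / 0.002144 = 698.6 d
Total t = Σ t_i = 1740 days = 4.764 years.

4.76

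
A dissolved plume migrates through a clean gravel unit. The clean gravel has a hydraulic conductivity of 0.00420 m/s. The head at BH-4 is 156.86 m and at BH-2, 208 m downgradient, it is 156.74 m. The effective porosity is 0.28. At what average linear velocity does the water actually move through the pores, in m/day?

Convert K: 0.00420 m/s × 86400 = 362.9 m/day.
Hydraulic gradient i = (156.86 − 156.74) / 208 = 0.12 / 208 = 0.0005769.
Darcy flux q = K · i = 362.9 × 0.0005769 = 0.2094 m/day.
Seepage velocity v = q / n_e = 0.2094 / 0.28 = 0.7477 m/day.

0.748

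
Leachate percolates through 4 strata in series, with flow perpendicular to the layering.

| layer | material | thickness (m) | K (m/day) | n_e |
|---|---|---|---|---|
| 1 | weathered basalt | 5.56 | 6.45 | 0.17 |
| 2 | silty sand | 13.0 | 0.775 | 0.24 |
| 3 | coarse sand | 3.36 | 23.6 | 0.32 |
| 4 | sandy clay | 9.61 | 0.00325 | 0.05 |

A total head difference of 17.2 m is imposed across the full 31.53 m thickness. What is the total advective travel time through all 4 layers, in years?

2.66

With flow normal to the layers, continuity requires the same specific discharge q through every layer.
Σ(b_i/K_i) = 5.56/6.45 + 13.0/0.775 + 3.36/23.6 + 9.61/0.00325 = 2975 d.
q = Δh / Σ(b_i/K_i) = 17.2 / 2975 = 0.005782 m/day.
In each layer the seepage velocity is v_i = q/n_i, so the layer transit time is t_i = b_i·n_i / q:
  layer 1 (weathered basalt): t_1 = 5.56 × 0.17 / 0.005782 = 163.5 d
  layer 2 (silty sand): t_2 = 13.0 × 0.24 / 0.005782 = 539.6 d
  layer 3 (coarse sand): t_3 = 3.36 × 0.32 / 0.005782 = 186.0 d
  layer 4 (sandy clay): t_4 = 9.61 × 0.05 / 0.005782 = 83.10 d
Total t = Σ t_i = 972.1 days = 2.662 years.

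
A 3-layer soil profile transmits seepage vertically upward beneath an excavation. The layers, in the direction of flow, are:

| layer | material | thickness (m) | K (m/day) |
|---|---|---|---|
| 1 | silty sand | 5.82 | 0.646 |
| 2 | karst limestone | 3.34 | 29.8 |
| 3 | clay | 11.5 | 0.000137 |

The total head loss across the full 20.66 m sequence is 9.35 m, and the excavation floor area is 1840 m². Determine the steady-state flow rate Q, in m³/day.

0.205

Flow is perpendicular to layering, so the layers act in series and the equivalent K is the thickness-weighted harmonic mean.
Total thickness L = 5.82 + 3.34 + 11.5 = 20.66 m.
Σ(b_i/K_i) = 5.82/0.646 + 3.34/29.8 + 11.5/0.000137 = 83951 d.
K_eq = L / Σ(b_i/K_i) = 20.66 / 83951 = 0.0002461 m/day.
Q = K_eq · A · (Δh/L) = 0.0002461 × 1840 × (9.35/20.66) = 0.2049 m³/day.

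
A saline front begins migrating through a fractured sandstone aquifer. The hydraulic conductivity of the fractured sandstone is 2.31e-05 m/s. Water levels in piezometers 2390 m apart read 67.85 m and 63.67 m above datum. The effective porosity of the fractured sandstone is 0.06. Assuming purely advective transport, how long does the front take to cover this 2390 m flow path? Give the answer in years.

Convert K: 2.31e-05 m/s × 86400 = 1.996 m/day.
Hydraulic gradient i = (67.85 − 63.67) / 2390 = 4.18 / 2390 = 0.001749.
Darcy flux q = K · i = 1.996 × 0.001749 = 0.003491 m/day.
Seepage velocity v = q / n_e = 0.003491 / 0.06 = 0.05818 m/day.
Travel time t = L / v = 2390 / 0.05818 = 41081 days = 112.5 years.

112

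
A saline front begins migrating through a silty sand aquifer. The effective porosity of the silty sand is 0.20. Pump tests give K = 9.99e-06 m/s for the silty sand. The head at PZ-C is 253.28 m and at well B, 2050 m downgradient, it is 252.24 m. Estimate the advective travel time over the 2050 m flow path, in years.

Convert K: 9.99e-06 m/s × 86400 = 0.8631 m/day.
Hydraulic gradient i = (253.28 − 252.24) / 2050 = 1.04 / 2050 = 0.0005073.
Darcy flux q = K · i = 0.8631 × 0.0005073 = 0.0004379 m/day.
Seepage velocity v = q / n_e = 0.0004379 / 0.20 = 0.002189 m/day.
Travel time t = L / v = 2050 / 0.002189 = 9.363e+05 days = 2564 years.

2560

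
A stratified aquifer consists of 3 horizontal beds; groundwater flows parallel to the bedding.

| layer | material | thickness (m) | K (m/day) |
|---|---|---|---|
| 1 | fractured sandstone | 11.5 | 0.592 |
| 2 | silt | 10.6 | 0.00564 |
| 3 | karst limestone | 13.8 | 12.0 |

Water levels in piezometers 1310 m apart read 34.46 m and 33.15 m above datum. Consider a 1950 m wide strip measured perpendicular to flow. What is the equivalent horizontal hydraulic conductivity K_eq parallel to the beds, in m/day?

Flow is parallel to layering, so each bed carries its own Darcy discharge and the transmissivities add.
Σ(K_i·b_i) = 0.592×11.5 + 0.00564×10.6 + 12.0×13.8 = 172.5 m²/day.
Total thickness b = 35.90 m, so K_eq = Σ(K_i·b_i)/b = 4.804 m/day.

4.80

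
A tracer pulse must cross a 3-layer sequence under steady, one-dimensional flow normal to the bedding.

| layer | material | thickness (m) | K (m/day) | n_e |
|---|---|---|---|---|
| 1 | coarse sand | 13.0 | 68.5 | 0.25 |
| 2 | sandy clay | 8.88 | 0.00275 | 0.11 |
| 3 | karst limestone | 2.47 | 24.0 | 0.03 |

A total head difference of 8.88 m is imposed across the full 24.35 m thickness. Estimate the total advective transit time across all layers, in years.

4.28

With flow normal to the layers, continuity requires the same specific discharge q through every layer.
Σ(b_i/K_i) = 13.0/68.5 + 8.88/0.00275 + 2.47/24.0 = 3229 d.
q = Δh / Σ(b_i/K_i) = 8.88 / 3229 = 0.002750 m/day.
In each layer the seepage velocity is v_i = q/n_i, so the layer transit time is t_i = b_i·n_i / q:
  layer 1 (coarse sand): t_1 = 13.0 × 0.25 / 0.002750 = 1182 d
  layer 2 (sandy clay): t_2 = 8.88 × 0.11 / 0.002750 = 355.2 d
  layer 3 (karst limestone): t_3 = 2.47 × 0.03 / 0.002750 = 26.95 d
Total t = Σ t_i = 1564 days = 4.282 years.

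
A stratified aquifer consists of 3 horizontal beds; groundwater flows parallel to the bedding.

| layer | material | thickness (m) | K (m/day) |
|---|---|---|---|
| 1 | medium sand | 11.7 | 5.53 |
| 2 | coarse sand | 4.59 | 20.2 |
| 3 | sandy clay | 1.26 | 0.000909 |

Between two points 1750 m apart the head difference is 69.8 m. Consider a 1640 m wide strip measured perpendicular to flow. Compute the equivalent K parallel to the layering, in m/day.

Flow is parallel to layering, so each bed carries its own Darcy discharge and the transmissivities add.
Σ(K_i·b_i) = 5.53×11.7 + 20.2×4.59 + 0.000909×1.26 = 157.4 m²/day.
Total thickness b = 17.55 m, so K_eq = Σ(K_i·b_i)/b = 8.970 m/day.

8.97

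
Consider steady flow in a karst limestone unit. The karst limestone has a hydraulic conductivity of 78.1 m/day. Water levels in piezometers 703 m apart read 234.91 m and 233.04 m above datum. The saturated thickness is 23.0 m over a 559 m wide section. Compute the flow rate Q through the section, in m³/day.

2670

Cross-sectional area A = 559 × 23.0 = 12857 m².
Hydraulic gradient i = (234.91 − 233.04) / 703 = 1.87 / 703 = 0.002660.
Darcy's law: Q = K · A · i = 78.10 × 12857 × 0.002660 = 2671 m³/day.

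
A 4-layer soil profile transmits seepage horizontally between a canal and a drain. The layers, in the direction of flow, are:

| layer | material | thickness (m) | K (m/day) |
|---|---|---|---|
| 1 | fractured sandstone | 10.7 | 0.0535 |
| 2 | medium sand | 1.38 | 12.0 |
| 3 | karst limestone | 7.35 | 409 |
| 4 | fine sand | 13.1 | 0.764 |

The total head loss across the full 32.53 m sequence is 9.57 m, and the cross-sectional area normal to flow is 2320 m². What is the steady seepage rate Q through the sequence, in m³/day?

102

Flow is perpendicular to layering, so the layers act in series and the equivalent K is the thickness-weighted harmonic mean.
Total thickness L = 10.7 + 1.38 + 7.35 + 13.1 = 32.53 m.
Σ(b_i/K_i) = 10.7/0.0535 + 1.38/12.0 + 7.35/409 + 13.1/0.764 = 217.3 d.
K_eq = L / Σ(b_i/K_i) = 32.53 / 217.3 = 0.1497 m/day.
Q = K_eq · A · (Δh/L) = 0.1497 × 2320 × (9.57/32.53) = 102.2 m³/day.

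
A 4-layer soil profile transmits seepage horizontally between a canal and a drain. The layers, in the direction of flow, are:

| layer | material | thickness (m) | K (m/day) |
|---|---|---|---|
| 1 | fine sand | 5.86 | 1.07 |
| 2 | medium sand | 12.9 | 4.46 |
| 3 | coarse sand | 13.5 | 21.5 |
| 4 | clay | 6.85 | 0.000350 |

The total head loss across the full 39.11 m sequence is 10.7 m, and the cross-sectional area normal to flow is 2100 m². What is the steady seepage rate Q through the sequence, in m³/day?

Flow is perpendicular to layering, so the layers act in series and the equivalent K is the thickness-weighted harmonic mean.
Total thickness L = 5.86 + 12.9 + 13.5 + 6.85 = 39.11 m.
Σ(b_i/K_i) = 5.86/1.07 + 12.9/4.46 + 13.5/21.5 + 6.85/0.000350 = 19580 d.
K_eq = L / Σ(b_i/K_i) = 39.11 / 19580 = 0.001997 m/day.
Q = K_eq · A · (Δh/L) = 0.001997 × 2100 × (10.7/39.11) = 1.148 m³/day.

1.15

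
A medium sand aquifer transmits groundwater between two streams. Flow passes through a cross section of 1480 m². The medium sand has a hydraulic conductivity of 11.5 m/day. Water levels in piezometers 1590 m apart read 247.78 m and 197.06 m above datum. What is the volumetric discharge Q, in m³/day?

543

Hydraulic gradient i = (247.78 − 197.06) / 1590 = 50.72 / 1590 = 0.03190.
Darcy's law: Q = K · A · i = 11.50 × 1480 × 0.03190 = 542.9 m³/day.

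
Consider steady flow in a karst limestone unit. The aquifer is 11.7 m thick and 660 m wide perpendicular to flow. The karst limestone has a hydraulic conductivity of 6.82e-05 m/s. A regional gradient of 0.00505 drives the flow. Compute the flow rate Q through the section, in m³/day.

230

Convert K: 6.82e-05 m/s × 86400 = 5.892 m/day.
Cross-sectional area A = 660 × 11.7 = 7722 m².
Hydraulic gradient i = 0.00505.
Darcy's law: Q = K · A · i = 5.892 × 7722 × 0.005050 = 229.8 m³/day.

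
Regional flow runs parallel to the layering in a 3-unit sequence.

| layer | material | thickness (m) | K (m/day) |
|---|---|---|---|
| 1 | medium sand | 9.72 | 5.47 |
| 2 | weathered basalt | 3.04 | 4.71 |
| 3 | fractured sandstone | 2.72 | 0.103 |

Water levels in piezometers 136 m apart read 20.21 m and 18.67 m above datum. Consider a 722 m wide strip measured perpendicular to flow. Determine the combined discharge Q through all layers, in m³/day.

Flow is parallel to layering, so each bed carries its own Darcy discharge and the transmissivities add.
Σ(K_i·b_i) = 5.47×9.72 + 4.71×3.04 + 0.103×2.72 = 67.77 m²/day.
Hydraulic gradient i = (20.21 − 18.67) / 136 = 1.54 / 136 = 0.01132.
Q = Σ(K_i·b_i) · W · i = 67.77 × 722 × 0.01132 = 554.0 m³/day.

554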